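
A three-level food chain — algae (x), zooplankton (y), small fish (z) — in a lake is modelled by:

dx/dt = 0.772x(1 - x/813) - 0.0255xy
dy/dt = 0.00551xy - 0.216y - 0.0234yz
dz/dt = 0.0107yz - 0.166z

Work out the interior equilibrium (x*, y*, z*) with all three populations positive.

From dz/dt = 0: 0.0107y* = 0.166, so y* = 15.5.
From dx/dt = 0: 0.772(1 - x*/813) = 0.0255·15.5, giving x* = 813·(1 - 0.512) = 396.
From dy/dt = 0: 0.00551·396 - 0.216 = 0.0234z*, so z* = 1.97/0.0234 = 84.1.

x* ≈ 396, y* ≈ 15.5, z* ≈ 84.1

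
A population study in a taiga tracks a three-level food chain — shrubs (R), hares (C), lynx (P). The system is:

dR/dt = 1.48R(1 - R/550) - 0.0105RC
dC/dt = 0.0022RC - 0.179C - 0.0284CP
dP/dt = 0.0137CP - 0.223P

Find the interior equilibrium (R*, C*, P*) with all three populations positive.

R* ≈ 486, C* ≈ 16.3, P* ≈ 31.4

From dP/dt = 0: 0.0137C* = 0.223, so C* = 16.3.
From dR/dt = 0: 1.48(1 - R*/550) = 0.0105·16.3, giving R* = 550·(1 - 0.115) = 486.
From dC/dt = 0: 0.0022·486 - 0.179 = 0.0284P*, so P* = 0.891/0.0284 = 31.4.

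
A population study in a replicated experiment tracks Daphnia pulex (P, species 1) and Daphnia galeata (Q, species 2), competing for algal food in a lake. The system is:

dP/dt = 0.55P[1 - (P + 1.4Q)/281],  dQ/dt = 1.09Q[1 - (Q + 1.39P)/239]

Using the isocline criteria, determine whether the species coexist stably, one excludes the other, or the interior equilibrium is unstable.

unstable coexistence (outcome depends on initial conditions)

Compare the nullcline intercepts: K1/α12 = 281/1.4 = 201 < K2 = 239; K2/α21 = 239/1.39 = 172 < K1 = 281.
Since both are reversed, neither can invade when rare; the interior point is a saddle.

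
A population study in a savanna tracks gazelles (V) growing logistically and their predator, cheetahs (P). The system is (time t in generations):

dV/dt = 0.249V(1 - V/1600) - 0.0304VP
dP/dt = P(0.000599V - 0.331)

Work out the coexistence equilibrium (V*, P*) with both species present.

V* ≈ 553, P* ≈ 5.36

From dP/dt = 0 with P > 0: 0.000599V* = 0.331, so V* = 553.
Substitute into dV/dt = 0: 0.249(1 - 553/1600) = 0.0304P*.
The bracket is 0.655, giving P* = 0.163/0.0304 = 5.36.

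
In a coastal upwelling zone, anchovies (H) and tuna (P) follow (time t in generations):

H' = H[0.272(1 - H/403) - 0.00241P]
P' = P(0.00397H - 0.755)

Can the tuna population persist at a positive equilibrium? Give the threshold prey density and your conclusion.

Threshold H = 190; K > 190, so yes, the predator persists.

The predator equation gives dP/dt > 0 only when H > 0.755/0.00397 = 190.
Without the predator, H → K = 403. Since 403 > 190, the predator can invade and persist.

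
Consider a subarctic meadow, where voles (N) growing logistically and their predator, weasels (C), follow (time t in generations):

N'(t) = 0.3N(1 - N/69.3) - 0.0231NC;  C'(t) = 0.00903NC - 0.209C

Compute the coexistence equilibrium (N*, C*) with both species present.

From dC/dt = 0 with C > 0: 0.00903N* = 0.209, so N* = 23.1.
Substitute into dN/dt = 0: 0.3(1 - 23.1/69.3) = 0.0231C*.
The bracket is 0.666, giving C* = 0.2/0.0231 = 8.65.

N* ≈ 23.1, C* ≈ 8.65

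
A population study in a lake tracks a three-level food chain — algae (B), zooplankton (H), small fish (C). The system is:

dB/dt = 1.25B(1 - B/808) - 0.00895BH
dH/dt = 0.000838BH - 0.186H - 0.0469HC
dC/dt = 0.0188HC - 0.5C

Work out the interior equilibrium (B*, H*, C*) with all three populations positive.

B* ≈ 654, H* ≈ 26.6, C* ≈ 7.72

From dC/dt = 0: 0.0188H* = 0.5, so H* = 26.6.
From dB/dt = 0: 1.25(1 - B*/808) = 0.00895·26.6, giving B* = 808·(1 - 0.19) = 654.
From dH/dt = 0: 0.000838·654 - 0.186 = 0.0469C*, so C* = 0.362/0.0469 = 7.72.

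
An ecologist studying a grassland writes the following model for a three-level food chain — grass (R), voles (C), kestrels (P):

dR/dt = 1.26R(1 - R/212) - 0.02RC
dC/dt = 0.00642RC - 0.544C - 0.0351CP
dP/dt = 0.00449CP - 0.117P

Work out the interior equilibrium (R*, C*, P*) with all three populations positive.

From dP/dt = 0: 0.00449C* = 0.117, so C* = 26.1.
From dR/dt = 0: 1.26(1 - R*/212) = 0.02·26.1, giving R* = 212·(1 - 0.414) = 124.
From dC/dt = 0: 0.00642·124 - 0.544 = 0.0351P*, so P* = 0.254/0.0351 = 7.24.

R* ≈ 124, C* ≈ 26.1, P* ≈ 7.24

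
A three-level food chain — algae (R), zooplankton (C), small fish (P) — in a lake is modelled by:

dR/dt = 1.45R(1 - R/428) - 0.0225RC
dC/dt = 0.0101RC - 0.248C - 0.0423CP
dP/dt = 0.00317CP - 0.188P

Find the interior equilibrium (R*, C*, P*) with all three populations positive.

From dP/dt = 0: 0.00317C* = 0.188, so C* = 59.3.
From dR/dt = 0: 1.45(1 - R*/428) = 0.0225·59.3, giving R* = 428·(1 - 0.92) = 34.1.
From dC/dt = 0: 0.0101·34.1 - 0.248 = 0.0423P*, so P* = 0.0967/0.0423 = 2.29.

R* ≈ 34.1, C* ≈ 59.3, P* ≈ 2.29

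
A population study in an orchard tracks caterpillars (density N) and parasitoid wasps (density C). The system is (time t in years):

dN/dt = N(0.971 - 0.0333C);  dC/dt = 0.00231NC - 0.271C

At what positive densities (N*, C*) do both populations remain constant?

N* ≈ 117, C* ≈ 29.2

Set dC/dt = 0 with C > 0: 0.00231N - 0.271 = 0, so N* = 0.271/0.00231 = 117.
Set dN/dt = 0 with N > 0: 0.971 - 0.0333C = 0, so C* = 0.971/0.0333 = 29.2.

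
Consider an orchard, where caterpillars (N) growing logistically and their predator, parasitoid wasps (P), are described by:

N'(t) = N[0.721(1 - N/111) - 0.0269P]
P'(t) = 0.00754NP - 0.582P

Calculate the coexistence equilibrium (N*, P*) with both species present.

N* ≈ 77.2, P* ≈ 8.16

From dP/dt = 0 with P > 0: 0.00754N* = 0.582, so N* = 77.2.
Substitute into dN/dt = 0: 0.721(1 - 77.2/111) = 0.0269P*.
The bracket is 0.305, giving P* = 0.22/0.0269 = 8.16.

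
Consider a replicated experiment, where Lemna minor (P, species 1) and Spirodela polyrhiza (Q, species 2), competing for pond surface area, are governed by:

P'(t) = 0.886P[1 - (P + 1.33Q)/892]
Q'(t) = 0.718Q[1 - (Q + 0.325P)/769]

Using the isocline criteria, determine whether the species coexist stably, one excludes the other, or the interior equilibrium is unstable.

species 2 excludes species 1

Compare the nullcline intercepts: K1/α12 = 892/1.33 = 671 < K2 = 769; K2/α21 = 769/0.325 = 2370 > K1 = 892.
Since the inequalities point opposite ways, species 2 can invade but species 1 cannot.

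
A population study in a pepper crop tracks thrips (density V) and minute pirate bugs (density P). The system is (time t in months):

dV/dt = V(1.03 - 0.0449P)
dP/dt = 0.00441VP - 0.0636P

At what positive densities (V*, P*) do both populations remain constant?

V* ≈ 14.4, P* ≈ 22.9

Set dP/dt = 0 with P > 0: 0.00441V - 0.0636 = 0, so V* = 0.0636/0.00441 = 14.4.
Set dV/dt = 0 with V > 0: 1.03 - 0.0449P = 0, so P* = 1.03/0.0449 = 22.9.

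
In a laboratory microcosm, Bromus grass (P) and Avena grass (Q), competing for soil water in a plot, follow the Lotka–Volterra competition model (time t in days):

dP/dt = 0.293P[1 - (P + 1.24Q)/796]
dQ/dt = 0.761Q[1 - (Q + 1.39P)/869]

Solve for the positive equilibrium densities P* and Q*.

Setting both brackets to zero gives the nullclines P + 1.24Q = 796 and 1.39P + Q = 869.
Substituting Q = 869 - 1.39P into the first: P(1 - 1.24·1.39) = 796 - 1.24·869.
So P* = -282/-0.724 = 389, and then Q* = 869 - 1.39·389 = 328.

P* ≈ 389, Q* ≈ 328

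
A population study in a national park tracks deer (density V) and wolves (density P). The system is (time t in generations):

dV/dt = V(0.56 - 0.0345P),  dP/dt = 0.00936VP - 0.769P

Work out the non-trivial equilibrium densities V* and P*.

Set dP/dt = 0 with P > 0: 0.00936V - 0.769 = 0, so V* = 0.769/0.00936 = 82.2.
Set dV/dt = 0 with V > 0: 0.56 - 0.0345P = 0, so P* = 0.56/0.0345 = 16.2.

V* ≈ 82.2, P* ≈ 16.2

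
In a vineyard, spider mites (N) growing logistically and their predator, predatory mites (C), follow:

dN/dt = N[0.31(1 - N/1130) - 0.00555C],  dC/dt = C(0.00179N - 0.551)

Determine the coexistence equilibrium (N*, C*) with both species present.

From dC/dt = 0 with C > 0: 0.00179N* = 0.551, so N* = 308.
Substitute into dN/dt = 0: 0.31(1 - 308/1130) = 0.00555C*.
The bracket is 0.728, giving C* = 0.226/0.00555 = 40.6.

N* ≈ 308, C* ≈ 40.6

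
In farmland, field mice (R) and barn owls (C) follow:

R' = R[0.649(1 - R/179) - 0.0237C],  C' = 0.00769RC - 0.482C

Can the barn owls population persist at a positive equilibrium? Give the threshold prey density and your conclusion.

Threshold R = 62.7; K > 62.7, so yes, the predator persists.

The predator equation gives dC/dt > 0 only when R > 0.482/0.00769 = 62.7.
Without the predator, R → K = 179. Since 179 > 62.7, the predator can invade and persist.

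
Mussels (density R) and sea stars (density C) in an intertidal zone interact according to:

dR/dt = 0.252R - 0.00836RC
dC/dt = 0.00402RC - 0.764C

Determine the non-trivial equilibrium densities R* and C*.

R* ≈ 190, C* ≈ 30.1

Set dC/dt = 0 with C > 0: 0.00402R - 0.764 = 0, so R* = 0.764/0.00402 = 190.
Set dR/dt = 0 with R > 0: 0.252 - 0.00836C = 0, so C* = 0.252/0.00836 = 30.1.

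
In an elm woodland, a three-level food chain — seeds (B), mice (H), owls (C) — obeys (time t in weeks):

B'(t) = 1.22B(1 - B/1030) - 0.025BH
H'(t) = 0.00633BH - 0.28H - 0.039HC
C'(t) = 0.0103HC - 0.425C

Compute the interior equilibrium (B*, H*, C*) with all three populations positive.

B* ≈ 159, H* ≈ 41.3, C* ≈ 18.6

From dC/dt = 0: 0.0103H* = 0.425, so H* = 41.3.
From dB/dt = 0: 1.22(1 - B*/1030) = 0.025·41.3, giving B* = 1030·(1 - 0.846) = 159.
From dH/dt = 0: 0.00633·159 - 0.28 = 0.039C*, so C* = 0.727/0.039 = 18.6.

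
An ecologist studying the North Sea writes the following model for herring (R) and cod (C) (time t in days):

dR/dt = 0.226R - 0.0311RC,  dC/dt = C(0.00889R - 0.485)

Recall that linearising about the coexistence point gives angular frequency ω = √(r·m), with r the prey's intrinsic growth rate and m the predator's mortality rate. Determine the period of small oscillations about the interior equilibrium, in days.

T ≈ 19 days

Here r = 0.226 and m = 0.485, so r·m = 0.11.
ω = √0.11 = 0.331 per day, hence T = 2π/ω ≈ 19 days.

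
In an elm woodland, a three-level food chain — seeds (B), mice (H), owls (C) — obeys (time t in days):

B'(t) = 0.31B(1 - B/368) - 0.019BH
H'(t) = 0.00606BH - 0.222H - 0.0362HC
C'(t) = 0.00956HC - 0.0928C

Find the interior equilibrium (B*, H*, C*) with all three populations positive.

B* ≈ 149, H* ≈ 9.71, C* ≈ 18.8

From dC/dt = 0: 0.00956H* = 0.0928, so H* = 9.71.
From dB/dt = 0: 0.31(1 - B*/368) = 0.019·9.71, giving B* = 368·(1 - 0.595) = 149.
From dH/dt = 0: 0.00606·149 - 0.222 = 0.0362C*, so C* = 0.681/0.0362 = 18.8.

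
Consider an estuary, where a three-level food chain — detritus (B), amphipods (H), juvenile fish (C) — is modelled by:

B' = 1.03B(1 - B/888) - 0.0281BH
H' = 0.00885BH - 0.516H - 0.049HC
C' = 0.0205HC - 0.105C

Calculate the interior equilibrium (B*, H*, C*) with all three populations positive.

B* ≈ 764, H* ≈ 5.12, C* ≈ 127

From dC/dt = 0: 0.0205H* = 0.105, so H* = 5.12.
From dB/dt = 0: 1.03(1 - B*/888) = 0.0281·5.12, giving B* = 888·(1 - 0.14) = 764.
From dH/dt = 0: 0.00885·764 - 0.516 = 0.049C*, so C* = 6.24/0.049 = 127.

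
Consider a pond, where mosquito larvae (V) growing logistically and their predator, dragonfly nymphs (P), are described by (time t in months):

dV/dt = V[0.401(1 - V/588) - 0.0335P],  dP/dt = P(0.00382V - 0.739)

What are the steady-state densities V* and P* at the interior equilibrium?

V* ≈ 193, P* ≈ 8.03

From dP/dt = 0 with P > 0: 0.00382V* = 0.739, so V* = 193.
Substitute into dV/dt = 0: 0.401(1 - 193/588) = 0.0335P*.
The bracket is 0.671, giving P* = 0.269/0.0335 = 8.03.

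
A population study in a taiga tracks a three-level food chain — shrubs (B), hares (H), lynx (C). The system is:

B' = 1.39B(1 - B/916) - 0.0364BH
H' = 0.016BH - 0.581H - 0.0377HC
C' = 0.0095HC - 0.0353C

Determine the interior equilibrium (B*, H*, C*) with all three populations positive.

From dC/dt = 0: 0.0095H* = 0.0353, so H* = 3.72.
From dB/dt = 0: 1.39(1 - B*/916) = 0.0364·3.72, giving B* = 916·(1 - 0.0973) = 827.
From dH/dt = 0: 0.016·827 - 0.581 = 0.0377C*, so C* = 12.6/0.0377 = 336.

B* ≈ 827, H* ≈ 3.72, C* ≈ 336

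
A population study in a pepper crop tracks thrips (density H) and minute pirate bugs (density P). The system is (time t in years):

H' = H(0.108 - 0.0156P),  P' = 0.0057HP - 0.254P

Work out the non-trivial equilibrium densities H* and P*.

H* ≈ 44.6, P* ≈ 6.92

Set dP/dt = 0 with P > 0: 0.0057H - 0.254 = 0, so H* = 0.254/0.0057 = 44.6.
Set dH/dt = 0 with H > 0: 0.108 - 0.0156P = 0, so P* = 0.108/0.0156 = 6.92.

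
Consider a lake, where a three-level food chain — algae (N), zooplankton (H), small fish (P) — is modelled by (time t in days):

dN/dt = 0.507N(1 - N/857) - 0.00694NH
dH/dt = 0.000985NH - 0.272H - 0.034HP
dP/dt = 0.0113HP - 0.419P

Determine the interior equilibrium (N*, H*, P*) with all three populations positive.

From dP/dt = 0: 0.0113H* = 0.419, so H* = 37.1.
From dN/dt = 0: 0.507(1 - N*/857) = 0.00694·37.1, giving N* = 857·(1 - 0.508) = 422.
From dH/dt = 0: 0.000985·422 - 0.272 = 0.034P*, so P* = 0.144/0.034 = 4.23.

N* ≈ 422, H* ≈ 37.1, P* ≈ 4.23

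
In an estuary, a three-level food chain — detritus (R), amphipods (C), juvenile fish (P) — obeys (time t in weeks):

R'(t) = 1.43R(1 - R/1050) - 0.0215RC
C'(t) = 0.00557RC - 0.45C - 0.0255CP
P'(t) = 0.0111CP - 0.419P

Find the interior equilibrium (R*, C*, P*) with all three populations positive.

R* ≈ 454, C* ≈ 37.7, P* ≈ 81.5

From dP/dt = 0: 0.0111C* = 0.419, so C* = 37.7.
From dR/dt = 0: 1.43(1 - R*/1050) = 0.0215·37.7, giving R* = 1050·(1 - 0.568) = 454.
From dC/dt = 0: 0.00557·454 - 0.45 = 0.0255P*, so P* = 2.08/0.0255 = 81.5.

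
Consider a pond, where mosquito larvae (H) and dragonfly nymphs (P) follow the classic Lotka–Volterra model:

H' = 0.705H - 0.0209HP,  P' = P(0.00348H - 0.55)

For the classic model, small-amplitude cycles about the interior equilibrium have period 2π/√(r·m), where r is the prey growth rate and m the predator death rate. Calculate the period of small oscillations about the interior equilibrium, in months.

Here r = 0.705 and m = 0.55, so r·m = 0.388.
ω = √0.388 = 0.623 per month, hence T = 2π/ω ≈ 10.1 months.

T ≈ 10.1 months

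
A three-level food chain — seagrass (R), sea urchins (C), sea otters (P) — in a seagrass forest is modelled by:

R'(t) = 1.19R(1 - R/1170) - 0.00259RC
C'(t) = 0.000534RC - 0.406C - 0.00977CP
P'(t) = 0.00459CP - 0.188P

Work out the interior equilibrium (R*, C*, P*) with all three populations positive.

R* ≈ 1070, C* ≈ 41, P* ≈ 16.7

From dP/dt = 0: 0.00459C* = 0.188, so C* = 41.
From dR/dt = 0: 1.19(1 - R*/1170) = 0.00259·41, giving R* = 1170·(1 - 0.0891) = 1070.
From dC/dt = 0: 0.000534·1070 - 0.406 = 0.00977P*, so P* = 0.163/0.00977 = 16.7.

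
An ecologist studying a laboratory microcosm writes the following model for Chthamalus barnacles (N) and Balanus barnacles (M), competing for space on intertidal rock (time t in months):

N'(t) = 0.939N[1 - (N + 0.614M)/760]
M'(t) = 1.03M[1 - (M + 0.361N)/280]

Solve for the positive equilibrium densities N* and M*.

N* ≈ 756, M* ≈ 7.25

Setting both brackets to zero gives the nullclines N + 0.614M = 760 and 0.361N + M = 280.
Substituting M = 280 - 0.361N into the first: N(1 - 0.614·0.361) = 760 - 0.614·280.
So N* = 588/0.778 = 756, and then M* = 280 - 0.361·756 = 7.25.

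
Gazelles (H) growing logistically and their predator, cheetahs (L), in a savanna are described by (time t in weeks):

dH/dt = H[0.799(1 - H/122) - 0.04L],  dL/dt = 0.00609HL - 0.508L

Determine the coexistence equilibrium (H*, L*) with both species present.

From dL/dt = 0 with L > 0: 0.00609H* = 0.508, so H* = 83.4.
Substitute into dH/dt = 0: 0.799(1 - 83.4/122) = 0.04L*.
The bracket is 0.316, giving L* = 0.253/0.04 = 6.32.

H* ≈ 83.4, L* ≈ 6.32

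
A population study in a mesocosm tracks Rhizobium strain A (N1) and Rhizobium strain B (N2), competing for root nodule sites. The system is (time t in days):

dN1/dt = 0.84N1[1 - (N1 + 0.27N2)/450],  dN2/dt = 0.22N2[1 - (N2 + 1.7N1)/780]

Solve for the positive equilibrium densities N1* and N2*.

Setting both brackets to zero gives the nullclines N1 + 0.27N2 = 450 and 1.7N1 + N2 = 780.
Substituting N2 = 780 - 1.7N1 into the first: N1(1 - 0.27·1.7) = 450 - 0.27·780.
So N1* = 239/0.541 = 443, and then N2* = 780 - 1.7·443 = 27.7.

N1* ≈ 443, N2* ≈ 27.7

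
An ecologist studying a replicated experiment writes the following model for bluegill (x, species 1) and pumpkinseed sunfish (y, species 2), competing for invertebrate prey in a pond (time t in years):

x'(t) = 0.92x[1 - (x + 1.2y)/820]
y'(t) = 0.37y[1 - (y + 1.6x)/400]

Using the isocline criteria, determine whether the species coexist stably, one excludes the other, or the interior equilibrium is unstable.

Compare the nullcline intercepts: K1/α12 = 820/1.2 = 683 > K2 = 400; K2/α21 = 400/1.6 = 250 < K1 = 820.
Since the inequalities point opposite ways, species 1 can invade but species 2 cannot.

species 1 excludes species 2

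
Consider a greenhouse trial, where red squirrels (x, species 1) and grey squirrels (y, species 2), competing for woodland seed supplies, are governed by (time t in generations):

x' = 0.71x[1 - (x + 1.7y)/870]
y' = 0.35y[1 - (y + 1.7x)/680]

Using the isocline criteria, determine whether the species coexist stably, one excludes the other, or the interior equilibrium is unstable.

unstable coexistence (outcome depends on initial conditions)

Compare the nullcline intercepts: K1/α12 = 870/1.7 = 512 < K2 = 680; K2/α21 = 680/1.7 = 400 < K1 = 870.
Since both are reversed, neither can invade when rare; the interior point is a saddle.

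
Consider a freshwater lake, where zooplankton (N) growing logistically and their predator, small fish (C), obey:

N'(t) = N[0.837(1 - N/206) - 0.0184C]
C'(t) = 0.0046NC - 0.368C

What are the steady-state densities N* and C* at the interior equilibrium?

N* ≈ 80, C* ≈ 27.8

From dC/dt = 0 with C > 0: 0.0046N* = 0.368, so N* = 80.
Substitute into dN/dt = 0: 0.837(1 - 80/206) = 0.0184C*.
The bracket is 0.612, giving C* = 0.512/0.0184 = 27.8.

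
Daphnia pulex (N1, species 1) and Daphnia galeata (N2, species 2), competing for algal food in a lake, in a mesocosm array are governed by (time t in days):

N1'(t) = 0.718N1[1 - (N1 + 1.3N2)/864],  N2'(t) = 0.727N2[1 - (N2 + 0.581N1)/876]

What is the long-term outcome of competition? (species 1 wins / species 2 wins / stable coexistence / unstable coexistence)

species 2 excludes species 1

Compare the nullcline intercepts: K1/α12 = 864/1.3 = 665 < K2 = 876; K2/α21 = 876/0.581 = 1510 > K1 = 864.
Since the inequalities point opposite ways, species 2 can invade but species 1 cannot.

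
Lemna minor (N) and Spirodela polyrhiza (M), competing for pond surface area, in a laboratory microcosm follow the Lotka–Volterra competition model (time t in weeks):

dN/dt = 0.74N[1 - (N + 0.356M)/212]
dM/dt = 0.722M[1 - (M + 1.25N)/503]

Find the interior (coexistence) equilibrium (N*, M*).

N* ≈ 59.3, M* ≈ 429

Setting both brackets to zero gives the nullclines N + 0.356M = 212 and 1.25N + M = 503.
Substituting M = 503 - 1.25N into the first: N(1 - 0.356·1.25) = 212 - 0.356·503.
So N* = 32.9/0.555 = 59.3, and then M* = 503 - 1.25·59.3 = 429.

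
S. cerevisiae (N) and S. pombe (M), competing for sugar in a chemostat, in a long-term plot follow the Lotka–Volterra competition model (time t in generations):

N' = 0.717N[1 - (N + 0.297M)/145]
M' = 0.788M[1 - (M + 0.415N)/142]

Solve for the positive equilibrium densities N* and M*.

Setting both brackets to zero gives the nullclines N + 0.297M = 145 and 0.415N + M = 142.
Substituting M = 142 - 0.415N into the first: N(1 - 0.297·0.415) = 145 - 0.297·142.
So N* = 103/0.877 = 117, and then M* = 142 - 0.415·117 = 93.3.

N* ≈ 117, M* ≈ 93.3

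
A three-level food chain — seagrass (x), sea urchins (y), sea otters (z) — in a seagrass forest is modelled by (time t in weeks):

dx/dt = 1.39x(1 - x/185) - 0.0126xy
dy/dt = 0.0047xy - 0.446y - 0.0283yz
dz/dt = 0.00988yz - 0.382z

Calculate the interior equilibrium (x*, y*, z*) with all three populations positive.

From dz/dt = 0: 0.00988y* = 0.382, so y* = 38.7.
From dx/dt = 0: 1.39(1 - x*/185) = 0.0126·38.7, giving x* = 185·(1 - 0.35) = 120.
From dy/dt = 0: 0.0047·120 - 0.446 = 0.0283z*, so z* = 0.119/0.0283 = 4.2.

x* ≈ 120, y* ≈ 38.7, z* ≈ 4.2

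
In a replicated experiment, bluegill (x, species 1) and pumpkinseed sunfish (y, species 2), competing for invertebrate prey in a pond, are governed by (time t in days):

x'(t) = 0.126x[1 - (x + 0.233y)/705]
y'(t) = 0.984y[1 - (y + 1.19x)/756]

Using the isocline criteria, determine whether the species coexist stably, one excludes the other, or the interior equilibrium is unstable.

Compare the nullcline intercepts: K1/α12 = 705/0.233 = 3030 > K2 = 756; K2/α21 = 756/1.19 = 635 < K1 = 705.
Since the inequalities point opposite ways, species 1 can invade but species 2 cannot.

species 1 excludes species 2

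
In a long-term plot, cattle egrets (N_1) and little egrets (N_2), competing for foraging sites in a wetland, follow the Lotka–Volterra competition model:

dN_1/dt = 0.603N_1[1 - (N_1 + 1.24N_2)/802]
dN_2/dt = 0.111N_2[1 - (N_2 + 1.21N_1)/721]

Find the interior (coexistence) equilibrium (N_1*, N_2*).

Setting both brackets to zero gives the nullclines N_1 + 1.24N_2 = 802 and 1.21N_1 + N_2 = 721.
Substituting N_2 = 721 - 1.21N_1 into the first: N_1(1 - 1.24·1.21) = 802 - 1.24·721.
So N_1* = -92/-0.5 = 184, and then N_2* = 721 - 1.21·184 = 498.

N_1* ≈ 184, N_2* ≈ 498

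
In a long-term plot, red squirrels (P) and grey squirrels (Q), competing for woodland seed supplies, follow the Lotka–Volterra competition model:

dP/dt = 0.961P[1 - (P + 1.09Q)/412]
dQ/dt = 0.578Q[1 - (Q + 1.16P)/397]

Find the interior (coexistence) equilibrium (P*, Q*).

P* ≈ 78.4, Q* ≈ 306

Setting both brackets to zero gives the nullclines P + 1.09Q = 412 and 1.16P + Q = 397.
Substituting Q = 397 - 1.16P into the first: P(1 - 1.09·1.16) = 412 - 1.09·397.
So P* = -20.7/-0.264 = 78.4, and then Q* = 397 - 1.16·78.4 = 306.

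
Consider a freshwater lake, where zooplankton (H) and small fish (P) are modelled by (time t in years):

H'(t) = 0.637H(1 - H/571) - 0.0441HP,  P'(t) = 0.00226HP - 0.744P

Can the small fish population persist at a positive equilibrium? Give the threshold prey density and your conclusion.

The predator equation gives dP/dt > 0 only when H > 0.744/0.00226 = 329.
Without the predator, H → K = 571. Since 571 > 329, the predator can invade and persist.

Threshold H = 329; K > 329, so yes, the predator persists.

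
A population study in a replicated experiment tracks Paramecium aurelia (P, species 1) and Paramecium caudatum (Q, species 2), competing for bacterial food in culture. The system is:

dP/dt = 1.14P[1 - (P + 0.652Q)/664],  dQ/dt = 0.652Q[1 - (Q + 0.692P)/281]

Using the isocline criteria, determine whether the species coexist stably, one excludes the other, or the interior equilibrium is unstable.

Compare the nullcline intercepts: K1/α12 = 664/0.652 = 1020 > K2 = 281; K2/α21 = 281/0.692 = 406 < K1 = 664.
Since the inequalities point opposite ways, species 1 can invade but species 2 cannot.

species 1 excludes species 2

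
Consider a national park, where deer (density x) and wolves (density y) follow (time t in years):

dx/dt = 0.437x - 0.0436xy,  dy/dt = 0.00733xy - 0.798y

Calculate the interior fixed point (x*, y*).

Set dy/dt = 0 with y > 0: 0.00733x - 0.798 = 0, so x* = 0.798/0.00733 = 109.
Set dx/dt = 0 with x > 0: 0.437 - 0.0436y = 0, so y* = 0.437/0.0436 = 10.

x* ≈ 109, y* ≈ 10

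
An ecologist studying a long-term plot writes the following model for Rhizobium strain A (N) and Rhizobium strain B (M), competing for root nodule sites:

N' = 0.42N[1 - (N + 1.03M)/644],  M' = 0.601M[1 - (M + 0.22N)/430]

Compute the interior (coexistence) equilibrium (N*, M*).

Setting both brackets to zero gives the nullclines N + 1.03M = 644 and 0.22N + M = 430.
Substituting M = 430 - 0.22N into the first: N(1 - 1.03·0.22) = 644 - 1.03·430.
So N* = 201/0.773 = 260, and then M* = 430 - 0.22·260 = 373.

N* ≈ 260, M* ≈ 373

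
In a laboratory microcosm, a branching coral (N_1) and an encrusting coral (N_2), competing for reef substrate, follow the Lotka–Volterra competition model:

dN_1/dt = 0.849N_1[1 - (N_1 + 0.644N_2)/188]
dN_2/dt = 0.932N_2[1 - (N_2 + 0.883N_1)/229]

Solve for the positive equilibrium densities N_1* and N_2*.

N_1* ≈ 93.9, N_2* ≈ 146

Setting both brackets to zero gives the nullclines N_1 + 0.644N_2 = 188 and 0.883N_1 + N_2 = 229.
Substituting N_2 = 229 - 0.883N_1 into the first: N_1(1 - 0.644·0.883) = 188 - 0.644·229.
So N_1* = 40.5/0.431 = 93.9, and then N_2* = 229 - 0.883·93.9 = 146.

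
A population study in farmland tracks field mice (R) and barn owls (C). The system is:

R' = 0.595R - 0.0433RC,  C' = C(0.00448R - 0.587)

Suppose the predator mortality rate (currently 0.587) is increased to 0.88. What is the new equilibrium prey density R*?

R* ≈ 196

At the interior fixed point, setting dC/dt = 0 with C > 0 fixes R* = (predator death rate)/(RC coefficient) — independent of the other coefficients.
With the change, R* = 0.88/0.00448 = 196; it rises from 131.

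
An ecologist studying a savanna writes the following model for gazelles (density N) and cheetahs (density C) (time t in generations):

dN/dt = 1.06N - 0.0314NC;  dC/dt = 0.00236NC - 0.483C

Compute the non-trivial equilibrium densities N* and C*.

Set dC/dt = 0 with C > 0: 0.00236N - 0.483 = 0, so N* = 0.483/0.00236 = 205.
Set dN/dt = 0 with N > 0: 1.06 - 0.0314C = 0, so C* = 1.06/0.0314 = 33.8.

N* ≈ 205, C* ≈ 33.8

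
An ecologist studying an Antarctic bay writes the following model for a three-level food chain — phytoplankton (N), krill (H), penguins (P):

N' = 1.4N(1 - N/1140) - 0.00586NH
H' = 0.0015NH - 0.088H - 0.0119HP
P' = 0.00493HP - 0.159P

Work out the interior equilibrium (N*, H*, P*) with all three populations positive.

N* ≈ 986, H* ≈ 32.3, P* ≈ 117

From dP/dt = 0: 0.00493H* = 0.159, so H* = 32.3.
From dN/dt = 0: 1.4(1 - N*/1140) = 0.00586·32.3, giving N* = 1140·(1 - 0.135) = 986.
From dH/dt = 0: 0.0015·986 - 0.088 = 0.0119P*, so P* = 1.39/0.0119 = 117.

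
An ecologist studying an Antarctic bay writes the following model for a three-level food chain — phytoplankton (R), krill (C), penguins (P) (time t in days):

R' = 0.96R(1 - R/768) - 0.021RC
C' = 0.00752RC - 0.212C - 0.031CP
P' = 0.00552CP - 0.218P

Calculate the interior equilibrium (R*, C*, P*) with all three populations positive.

From dP/dt = 0: 0.00552C* = 0.218, so C* = 39.5.
From dR/dt = 0: 0.96(1 - R*/768) = 0.021·39.5, giving R* = 768·(1 - 0.864) = 105.
From dC/dt = 0: 0.00752·105 - 0.212 = 0.031P*, so P* = 0.574/0.031 = 18.5.

R* ≈ 105, C* ≈ 39.5, P* ≈ 18.5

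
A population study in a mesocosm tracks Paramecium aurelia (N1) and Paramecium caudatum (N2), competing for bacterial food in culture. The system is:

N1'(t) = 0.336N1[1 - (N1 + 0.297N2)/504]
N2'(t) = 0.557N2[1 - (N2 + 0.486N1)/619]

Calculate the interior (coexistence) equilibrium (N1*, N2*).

N1* ≈ 374, N2* ≈ 437

Setting both brackets to zero gives the nullclines N1 + 0.297N2 = 504 and 0.486N1 + N2 = 619.
Substituting N2 = 619 - 0.486N1 into the first: N1(1 - 0.297·0.486) = 504 - 0.297·619.
So N1* = 320/0.856 = 374, and then N2* = 619 - 0.486·374 = 437.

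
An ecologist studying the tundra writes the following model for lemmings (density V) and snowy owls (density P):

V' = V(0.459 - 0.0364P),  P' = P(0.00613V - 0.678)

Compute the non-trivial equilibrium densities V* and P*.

V* ≈ 111, P* ≈ 12.6

Set dP/dt = 0 with P > 0: 0.00613V - 0.678 = 0, so V* = 0.678/0.00613 = 111.
Set dV/dt = 0 with V > 0: 0.459 - 0.0364P = 0, so P* = 0.459/0.0364 = 12.6.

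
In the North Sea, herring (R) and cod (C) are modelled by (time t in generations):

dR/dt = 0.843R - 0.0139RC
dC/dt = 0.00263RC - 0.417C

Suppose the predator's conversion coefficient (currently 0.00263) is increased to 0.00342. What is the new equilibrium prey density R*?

R* ≈ 122

At the interior fixed point, setting dC/dt = 0 with C > 0 fixes R* = (predator death rate)/(RC coefficient) — independent of the other coefficients.
With the change, R* = 0.417/0.00342 = 122; it falls from 159.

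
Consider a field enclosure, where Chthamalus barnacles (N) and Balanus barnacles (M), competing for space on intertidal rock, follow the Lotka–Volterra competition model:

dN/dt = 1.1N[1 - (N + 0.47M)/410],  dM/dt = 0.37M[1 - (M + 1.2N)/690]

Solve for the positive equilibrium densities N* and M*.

Setting both brackets to zero gives the nullclines N + 0.47M = 410 and 1.2N + M = 690.
Substituting M = 690 - 1.2N into the first: N(1 - 0.47·1.2) = 410 - 0.47·690.
So N* = 85.7/0.436 = 197, and then M* = 690 - 1.2·197 = 454.

N* ≈ 197, M* ≈ 454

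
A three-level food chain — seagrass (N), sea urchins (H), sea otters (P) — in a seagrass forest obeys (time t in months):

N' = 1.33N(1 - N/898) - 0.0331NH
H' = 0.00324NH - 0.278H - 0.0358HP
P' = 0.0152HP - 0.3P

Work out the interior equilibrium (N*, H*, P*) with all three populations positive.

N* ≈ 457, H* ≈ 19.7, P* ≈ 33.6

From dP/dt = 0: 0.0152H* = 0.3, so H* = 19.7.
From dN/dt = 0: 1.33(1 - N*/898) = 0.0331·19.7, giving N* = 898·(1 - 0.491) = 457.
From dH/dt = 0: 0.00324·457 - 0.278 = 0.0358P*, so P* = 1.2/0.0358 = 33.6.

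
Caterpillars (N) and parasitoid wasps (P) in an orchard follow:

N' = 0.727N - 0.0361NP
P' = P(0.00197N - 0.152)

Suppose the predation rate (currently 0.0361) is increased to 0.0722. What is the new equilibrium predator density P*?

At the interior fixed point, setting dN/dt = 0 with N > 0 fixes P* = (prey growth rate)/(NP coefficient) — independent of the other coefficients.
With the change, P* = 0.727/0.0722 = 10.1; it falls from 20.1.

P* ≈ 10.1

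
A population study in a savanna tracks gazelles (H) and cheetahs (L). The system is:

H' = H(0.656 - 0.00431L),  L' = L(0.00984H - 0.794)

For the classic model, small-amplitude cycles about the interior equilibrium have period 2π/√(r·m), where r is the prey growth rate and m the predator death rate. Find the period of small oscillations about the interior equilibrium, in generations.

T ≈ 8.71 generations

Here r = 0.656 and m = 0.794, so r·m = 0.521.
ω = √0.521 = 0.722 per generation, hence T = 2π/ω ≈ 8.71 generations.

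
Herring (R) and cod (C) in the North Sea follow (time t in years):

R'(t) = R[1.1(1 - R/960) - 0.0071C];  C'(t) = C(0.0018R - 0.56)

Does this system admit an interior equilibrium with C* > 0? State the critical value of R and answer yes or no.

The predator equation gives dC/dt > 0 only when R > 0.56/0.0018 = 311.
Without the predator, R → K = 960. Since 960 > 311, the predator can invade and persist.

Threshold R = 311; K > 311, so yes, the predator persists.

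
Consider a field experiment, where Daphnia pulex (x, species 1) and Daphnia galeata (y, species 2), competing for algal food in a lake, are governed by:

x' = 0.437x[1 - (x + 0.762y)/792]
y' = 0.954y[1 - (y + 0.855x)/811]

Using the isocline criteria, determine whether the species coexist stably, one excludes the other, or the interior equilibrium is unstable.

Compare the nullcline intercepts: K1/α12 = 792/0.762 = 1040 > K2 = 811; K2/α21 = 811/0.855 = 949 > K1 = 792.
Since both inequalities hold, each species can invade when rare, so the interior equilibrium is stable.

stable coexistence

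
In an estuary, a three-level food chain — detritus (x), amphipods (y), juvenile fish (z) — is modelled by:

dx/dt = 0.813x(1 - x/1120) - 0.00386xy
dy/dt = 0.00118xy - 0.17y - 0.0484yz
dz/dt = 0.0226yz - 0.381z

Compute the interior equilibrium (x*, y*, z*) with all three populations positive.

x* ≈ 1030, y* ≈ 16.9, z* ≈ 21.6

From dz/dt = 0: 0.0226y* = 0.381, so y* = 16.9.
From dx/dt = 0: 0.813(1 - x*/1120) = 0.00386·16.9, giving x* = 1120·(1 - 0.08) = 1030.
From dy/dt = 0: 0.00118·1030 - 0.17 = 0.0484z*, so z* = 1.05/0.0484 = 21.6.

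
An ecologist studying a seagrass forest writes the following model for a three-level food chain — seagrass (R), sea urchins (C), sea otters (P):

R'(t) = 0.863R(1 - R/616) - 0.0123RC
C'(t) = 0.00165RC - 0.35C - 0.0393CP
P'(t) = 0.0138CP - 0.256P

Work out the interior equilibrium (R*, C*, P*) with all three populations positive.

From dP/dt = 0: 0.0138C* = 0.256, so C* = 18.6.
From dR/dt = 0: 0.863(1 - R*/616) = 0.0123·18.6, giving R* = 616·(1 - 0.264) = 453.
From dC/dt = 0: 0.00165·453 - 0.35 = 0.0393P*, so P* = 0.398/0.0393 = 10.1.

R* ≈ 453, C* ≈ 18.6, P* ≈ 10.1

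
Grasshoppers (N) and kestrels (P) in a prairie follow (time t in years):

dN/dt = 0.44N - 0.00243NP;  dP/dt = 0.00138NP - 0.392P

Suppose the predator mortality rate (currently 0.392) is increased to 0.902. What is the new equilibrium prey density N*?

N* ≈ 654

At the interior fixed point, setting dP/dt = 0 with P > 0 fixes N* = (predator death rate)/(NP coefficient) — independent of the other coefficients.
With the change, N* = 0.902/0.00138 = 654; it rises from 284.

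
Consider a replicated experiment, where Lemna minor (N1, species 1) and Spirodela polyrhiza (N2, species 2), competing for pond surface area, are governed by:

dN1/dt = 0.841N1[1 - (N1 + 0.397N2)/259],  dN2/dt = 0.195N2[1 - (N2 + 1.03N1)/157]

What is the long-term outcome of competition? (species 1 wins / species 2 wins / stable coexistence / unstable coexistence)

Compare the nullcline intercepts: K1/α12 = 259/0.397 = 652 > K2 = 157; K2/α21 = 157/1.03 = 152 < K1 = 259.
Since the inequalities point opposite ways, species 1 can invade but species 2 cannot.

species 1 excludes species 2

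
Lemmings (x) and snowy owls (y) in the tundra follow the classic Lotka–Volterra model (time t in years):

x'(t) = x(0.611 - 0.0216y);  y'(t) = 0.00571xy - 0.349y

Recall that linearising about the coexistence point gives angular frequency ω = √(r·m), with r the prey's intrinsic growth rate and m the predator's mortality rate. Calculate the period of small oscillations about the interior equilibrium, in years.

T ≈ 13.6 years

Here r = 0.611 and m = 0.349, so r·m = 0.213.
ω = √0.213 = 0.462 per year, hence T = 2π/ω ≈ 13.6 years.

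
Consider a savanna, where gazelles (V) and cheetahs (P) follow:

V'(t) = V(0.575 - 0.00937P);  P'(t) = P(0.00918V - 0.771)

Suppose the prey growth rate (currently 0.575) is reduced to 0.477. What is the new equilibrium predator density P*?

P* ≈ 50.9

At the interior fixed point, setting dV/dt = 0 with V > 0 fixes P* = (prey growth rate)/(VP coefficient) — independent of the other coefficients.
With the change, P* = 0.477/0.00937 = 50.9; it falls from 61.4.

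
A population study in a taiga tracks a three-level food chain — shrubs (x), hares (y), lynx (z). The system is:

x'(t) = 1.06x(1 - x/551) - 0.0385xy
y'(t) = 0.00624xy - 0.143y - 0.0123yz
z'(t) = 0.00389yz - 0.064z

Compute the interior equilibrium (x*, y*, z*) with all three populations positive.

x* ≈ 222, y* ≈ 16.5, z* ≈ 101

From dz/dt = 0: 0.00389y* = 0.064, so y* = 16.5.
From dx/dt = 0: 1.06(1 - x*/551) = 0.0385·16.5, giving x* = 551·(1 - 0.598) = 222.
From dy/dt = 0: 0.00624·222 - 0.143 = 0.0123z*, so z* = 1.24/0.0123 = 101.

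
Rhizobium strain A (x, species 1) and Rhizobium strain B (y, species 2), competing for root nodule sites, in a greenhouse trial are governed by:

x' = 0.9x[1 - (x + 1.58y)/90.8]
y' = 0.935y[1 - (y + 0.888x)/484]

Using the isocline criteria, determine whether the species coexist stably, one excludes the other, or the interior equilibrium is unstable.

species 2 excludes species 1

Compare the nullcline intercepts: K1/α12 = 90.8/1.58 = 57.5 < K2 = 484; K2/α21 = 484/0.888 = 545 > K1 = 90.8.
Since the inequalities point opposite ways, species 2 can invade but species 1 cannot.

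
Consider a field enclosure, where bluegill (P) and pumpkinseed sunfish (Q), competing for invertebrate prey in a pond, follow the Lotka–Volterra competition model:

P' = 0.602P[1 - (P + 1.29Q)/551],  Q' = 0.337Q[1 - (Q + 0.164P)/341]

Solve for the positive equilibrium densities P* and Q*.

Setting both brackets to zero gives the nullclines P + 1.29Q = 551 and 0.164P + Q = 341.
Substituting Q = 341 - 0.164P into the first: P(1 - 1.29·0.164) = 551 - 1.29·341.
So P* = 111/0.788 = 141, and then Q* = 341 - 0.164·141 = 318.

P* ≈ 141, Q* ≈ 318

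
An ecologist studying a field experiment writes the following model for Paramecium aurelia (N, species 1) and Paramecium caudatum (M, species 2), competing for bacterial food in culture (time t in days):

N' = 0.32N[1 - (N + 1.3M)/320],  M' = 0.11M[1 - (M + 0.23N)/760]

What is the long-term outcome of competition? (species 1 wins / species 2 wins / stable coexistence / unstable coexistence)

species 2 excludes species 1

Compare the nullcline intercepts: K1/α12 = 320/1.3 = 246 < K2 = 760; K2/α21 = 760/0.23 = 3300 > K1 = 320.
Since the inequalities point opposite ways, species 2 can invade but species 1 cannot.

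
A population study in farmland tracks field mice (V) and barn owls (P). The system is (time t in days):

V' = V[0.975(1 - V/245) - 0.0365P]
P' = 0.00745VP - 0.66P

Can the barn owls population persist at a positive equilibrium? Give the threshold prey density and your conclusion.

The predator equation gives dP/dt > 0 only when V > 0.66/0.00745 = 88.6.
Without the predator, V → K = 245. Since 245 > 88.6, the predator can invade and persist.

Threshold V = 88.6; K > 88.6, so yes, the predator persists.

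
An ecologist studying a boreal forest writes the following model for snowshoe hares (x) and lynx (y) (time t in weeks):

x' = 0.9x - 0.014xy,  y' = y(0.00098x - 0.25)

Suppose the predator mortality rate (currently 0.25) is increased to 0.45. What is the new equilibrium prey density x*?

At the interior fixed point, setting dy/dt = 0 with y > 0 fixes x* = (predator death rate)/(xy coefficient) — independent of the other coefficients.
With the change, x* = 0.45/0.00098 = 459; it rises from 255.

x* ≈ 459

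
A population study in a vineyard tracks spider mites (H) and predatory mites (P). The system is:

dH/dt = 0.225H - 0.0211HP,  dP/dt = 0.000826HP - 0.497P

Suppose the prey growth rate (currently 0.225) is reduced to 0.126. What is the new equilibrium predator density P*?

P* ≈ 5.97

At the interior fixed point, setting dH/dt = 0 with H > 0 fixes P* = (prey growth rate)/(HP coefficient) — independent of the other coefficients.
With the change, P* = 0.126/0.0211 = 5.97; it falls from 10.7.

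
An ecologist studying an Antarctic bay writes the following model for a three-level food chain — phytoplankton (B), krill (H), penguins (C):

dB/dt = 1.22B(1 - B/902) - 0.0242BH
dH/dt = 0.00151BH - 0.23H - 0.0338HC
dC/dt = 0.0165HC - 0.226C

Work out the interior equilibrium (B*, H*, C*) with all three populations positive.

From dC/dt = 0: 0.0165H* = 0.226, so H* = 13.7.
From dB/dt = 0: 1.22(1 - B*/902) = 0.0242·13.7, giving B* = 902·(1 - 0.272) = 657.
From dH/dt = 0: 0.00151·657 - 0.23 = 0.0338C*, so C* = 0.762/0.0338 = 22.5.

B* ≈ 657, H* ≈ 13.7, C* ≈ 22.5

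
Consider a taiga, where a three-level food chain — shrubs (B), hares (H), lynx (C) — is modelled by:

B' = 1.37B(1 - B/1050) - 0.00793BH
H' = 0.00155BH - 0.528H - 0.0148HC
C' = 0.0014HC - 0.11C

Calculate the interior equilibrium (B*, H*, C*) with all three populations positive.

B* ≈ 572, H* ≈ 78.6, C* ≈ 24.3

From dC/dt = 0: 0.0014H* = 0.11, so H* = 78.6.
From dB/dt = 0: 1.37(1 - B*/1050) = 0.00793·78.6, giving B* = 1050·(1 - 0.455) = 572.
From dH/dt = 0: 0.00155·572 - 0.528 = 0.0148C*, so C* = 0.359/0.0148 = 24.3.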